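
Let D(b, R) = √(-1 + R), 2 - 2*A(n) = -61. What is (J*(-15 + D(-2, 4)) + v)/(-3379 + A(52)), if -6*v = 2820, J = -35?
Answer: -22/1339 + 14*√3/1339 ≈ 0.0016794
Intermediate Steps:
v = -470 (v = -⅙*2820 = -470)
A(n) = 63/2 (A(n) = 1 - ½*(-61) = 1 + 61/2 = 63/2)
(J*(-15 + D(-2, 4)) + v)/(-3379 + A(52)) = (-35*(-15 + √(-1 + 4)) - 470)/(-3379 + 63/2) = (-35*(-15 + √3) - 470)/(-6695/2) = ((525 - 35*√3) - 470)*(-2/6695) = (55 - 35*√3)*(-2/6695) = -22/1339 + 14*√3/1339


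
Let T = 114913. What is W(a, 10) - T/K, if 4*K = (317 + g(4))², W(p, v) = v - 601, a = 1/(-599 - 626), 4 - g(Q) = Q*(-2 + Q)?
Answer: -58359331/97969 ≈ -595.69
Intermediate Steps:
g(Q) = 4 - Q*(-2 + Q)
a = -1/1225 (a = 1/(-1225) = -1/1225 ≈ -0.00081633)
W(p, v) = -601 + v
K = 97969/4 (K = (317 + (4 - 1*4² + 2*4))²/4 = (317 + (4 - 1*16 + 8))²/4 = (317 + (4 - 16 + 8))²/4 = (317 - 4)²/4 = (¼)*313² = (¼)*97969 = 97969/4 ≈ 24492.)
W(a, 10) - T/K = (-601 + 10) - 114913/97969/4 = -591 - 114913*4/97969 = -591 - 1*459652/97969 = -591 - 459652/97969 = -58359331/97969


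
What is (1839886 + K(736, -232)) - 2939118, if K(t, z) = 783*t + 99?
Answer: -522845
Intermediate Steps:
K(t, z) = 99 + 783*t
(1839886 + K(736, -232)) - 2939118 = (1839886 + (99 + 783*736)) - 2939118 = (1839886 + (99 + 576288)) - 2939118 = (1839886 + 576387) - 2939118 = 2416273 - 2939118 = -522845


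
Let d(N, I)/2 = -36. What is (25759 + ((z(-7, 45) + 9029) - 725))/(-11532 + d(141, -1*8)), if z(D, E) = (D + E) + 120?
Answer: -11407/3868 ≈ -2.9491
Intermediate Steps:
z(D, E) = 120 + D + E
d(N, I) = -72 (d(N, I) = 2*(-36) = -72)
(25759 + ((z(-7, 45) + 9029) - 725))/(-11532 + d(141, -1*8)) = (25759 + (((120 - 7 + 45) + 9029) - 725))/(-11532 - 72) = (25759 + ((158 + 9029) - 725))/(-11604) = (25759 + (9187 - 725))*(-1/11604) = (25759 + 8462)*(-1/11604) = 34221*(-1/11604) = -11407/3868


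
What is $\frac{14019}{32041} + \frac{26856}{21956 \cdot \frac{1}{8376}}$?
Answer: $\frac{1801949493315}{175873049} \approx 10246.0$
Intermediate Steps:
$\frac{14019}{32041} + \frac{26856}{21956 \cdot \frac{1}{8376}} = 14019 \cdot \frac{1}{32041} + \frac{26856}{21956 \cdot \frac{1}{8376}} = \frac{14019}{32041} + \frac{26856}{\frac{5489}{2094}} = \frac{14019}{32041} + 26856 \cdot \frac{2094}{5489} = \frac{14019}{32041} + \frac{56236464}{5489} = \frac{1801949493315}{175873049}$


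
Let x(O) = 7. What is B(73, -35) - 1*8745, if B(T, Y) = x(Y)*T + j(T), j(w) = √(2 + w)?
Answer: -8234 + 5*√3 ≈ -8225.3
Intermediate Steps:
B(T, Y) = √(2 + T) + 7*T (B(T, Y) = 7*T + √(2 + T) = √(2 + T) + 7*T)
B(73, -35) - 1*8745 = (√(2 + 73) + 7*73) - 1*8745 = (√75 + 511) - 8745 = (5*√3 + 511) - 8745 = (511 + 5*√3) - 8745 = -8234 + 5*√3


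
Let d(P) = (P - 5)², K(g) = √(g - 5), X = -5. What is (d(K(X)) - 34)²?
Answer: -639 + 380*I*√10 ≈ -639.0 + 1201.7*I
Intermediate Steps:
K(g) = √(-5 + g)
d(P) = (-5 + P)²
(d(K(X)) - 34)² = ((-5 + √(-5 - 5))² - 34)² = ((-5 + √(-10))² - 34)² = ((-5 + I*√10)² - 34)² = (-34 + (-5 + I*√10)²)²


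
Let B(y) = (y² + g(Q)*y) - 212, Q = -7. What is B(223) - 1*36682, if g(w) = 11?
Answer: 15288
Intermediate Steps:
B(y) = -212 + y² + 11*y (B(y) = (y² + 11*y) - 212 = -212 + y² + 11*y)
B(223) - 1*36682 = (-212 + 223² + 11*223) - 1*36682 = (-212 + 49729 + 2453) - 36682 = 51970 - 36682 = 15288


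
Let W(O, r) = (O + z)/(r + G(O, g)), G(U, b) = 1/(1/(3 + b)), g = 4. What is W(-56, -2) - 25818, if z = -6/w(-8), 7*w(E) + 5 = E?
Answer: -1678856/65 ≈ -25829.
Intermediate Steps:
w(E) = -5/7 + E/7
G(U, b) = 3 + b
z = 42/13 (z = -6/(-5/7 + (⅐)*(-8)) = -6/(-5/7 - 8/7) = -6/(-13/7) = -6*(-7/13) = 42/13 ≈ 3.2308)
W(O, r) = (42/13 + O)/(7 + r) (W(O, r) = (O + 42/13)/(r + (3 + 4)) = (42/13 + O)/(r + 7) = (42/13 + O)/(7 + r))
W(-56, -2) - 25818 = (42/13 - 56)/(7 - 2) - 25818 = -686/13/5 - 25818 = (⅕)*(-686/13) - 25818 = -686/65 - 25818 = -1678856/65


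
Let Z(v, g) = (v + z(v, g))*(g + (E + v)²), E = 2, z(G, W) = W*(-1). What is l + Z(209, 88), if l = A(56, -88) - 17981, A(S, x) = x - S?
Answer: 5379564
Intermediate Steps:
z(G, W) = -W
Z(v, g) = (g + (2 + v)²)*(v - g) (Z(v, g) = (v - g)*(g + (2 + v)²) = (g + (2 + v)²)*(v - g))
l = -18125 (l = (-88 - 1*56) - 17981 = (-88 - 56) - 17981 = -144 - 17981 = -18125)
l + Z(209, 88) = -18125 + (-1*88² + 88*209 + 209*(2 + 209)² - 1*88*(2 + 209)²) = -18125 + (-1*7744 + 18392 + 209*211² - 1*88*211²) = -18125 + (-7744 + 18392 + 209*44521 - 1*88*44521) = -18125 + (-7744 + 18392 + 9304889 - 3917848) = -18125 + 5397689 = 5379564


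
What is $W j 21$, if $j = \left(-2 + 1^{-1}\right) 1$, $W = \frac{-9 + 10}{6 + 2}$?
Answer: $- \frac{21}{8} \approx -2.625$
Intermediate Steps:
$W = \frac{1}{8}$ ($W = 1 \cdot \frac{1}{8} = \frac{1}{8} \approx 0.125$)
$j = -1$ ($j = \left(-2 + 1\right) 1 = \left(-1\right) 1 = -1$)
$W j 21 = \frac{1}{8} \left(-1\right) 21 = \left(- \frac{1}{8}\right) 21 = - \frac{21}{8}$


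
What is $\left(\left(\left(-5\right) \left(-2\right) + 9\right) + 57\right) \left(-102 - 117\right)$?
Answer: $-16644$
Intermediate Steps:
$\left(\left(\left(-5\right) \left(-2\right) + 9\right) + 57\right) \left(-102 - 117\right) = \left(\left(10 + 9\right) + 57\right) \left(-219\right) = \left(19 + 57\right) \left(-219\right) = 76 \left(-219\right) = -16644$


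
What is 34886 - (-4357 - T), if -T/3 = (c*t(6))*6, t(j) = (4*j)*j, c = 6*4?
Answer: -22965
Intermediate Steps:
c = 24
t(j) = 4*j**2
T = -62208 (T = -3*24*(4*6**2)*6 = -3*24*(4*36)*6 = -3*24*144*6 = -10368*6 = -3*20736 = -62208)
34886 - (-4357 - T) = 34886 - (-4357 - 1*(-62208)) = 34886 - (-4357 + 62208) = 34886 - 1*57851 = 34886 - 57851 = -22965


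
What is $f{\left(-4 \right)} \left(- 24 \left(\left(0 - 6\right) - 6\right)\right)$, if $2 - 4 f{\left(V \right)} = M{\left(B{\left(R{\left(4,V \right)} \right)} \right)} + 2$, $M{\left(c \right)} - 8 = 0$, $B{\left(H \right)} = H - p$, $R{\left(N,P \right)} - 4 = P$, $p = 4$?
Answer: $-576$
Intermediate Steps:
$R{\left(N,P \right)} = 4 + P$
$B{\left(H \right)} = -4 + H$ ($B{\left(H \right)} = H - 4 = -4 + H$)
$M{\left(c \right)} = 8$ ($M{\left(c \right)} = 8 + 0 = 8$)
$f{\left(V \right)} = -2$ ($f{\left(V \right)} = \frac{1}{2} - \frac{8 + 2}{4} = \frac{1}{2} - \frac{5}{2} = -2$)
$f{\left(-4 \right)} \left(- 24 \left(\left(0 - 6\right) - 6\right)\right) = - 2 \left(- 24 \left(\left(0 - 6\right) - 6\right)\right) = - 2 \left(- 24 \left(-6 - 6\right)\right) = - 2 \left(\left(-24\right) \left(-12\right)\right) = \left(-2\right) 288 = -576$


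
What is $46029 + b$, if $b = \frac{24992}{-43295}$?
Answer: $\frac{1992800563}{43295} \approx 46028.0$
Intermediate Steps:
$b = - \frac{24992}{43295}$ ($b = 24992 \left(- \frac{1}{43295}\right) = - \frac{24992}{43295} \approx -0.57725$)
$46029 + b = 46029 - \frac{24992}{43295} = \frac{1992800563}{43295}$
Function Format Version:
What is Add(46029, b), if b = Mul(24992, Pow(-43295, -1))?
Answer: Rational(1992800563, 43295) ≈ 46028.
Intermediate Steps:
b = Rational(-24992, 43295) (b = Mul(24992, Rational(-1, 43295)) = Rational(-24992, 43295) ≈ -0.57725)
Add(46029, b) = Add(46029, Rational(-24992, 43295)) = Rational(1992800563, 43295)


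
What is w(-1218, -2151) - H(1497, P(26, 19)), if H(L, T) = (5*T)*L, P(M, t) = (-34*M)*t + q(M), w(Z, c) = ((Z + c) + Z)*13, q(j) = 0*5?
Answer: 125658429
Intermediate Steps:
q(j) = 0
w(Z, c) = 13*c + 26*Z (w(Z, c) = (c + 2*Z)*13 = 13*c + 26*Z)
P(M, t) = -34*M*t (P(M, t) = (-34*M)*t + 0 = -34*M*t + 0 = -34*M*t)
H(L, T) = 5*L*T
w(-1218, -2151) - H(1497, P(26, 19)) = (13*(-2151) + 26*(-1218)) - 5*1497*(-34*26*19) = (-27963 - 31668) - 5*1497*(-16796) = -59631 - 1*(-125718060) = -59631 + 125718060 = 125658429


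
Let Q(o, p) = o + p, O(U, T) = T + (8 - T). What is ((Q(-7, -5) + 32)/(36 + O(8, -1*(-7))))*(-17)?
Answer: -85/11 ≈ -7.7273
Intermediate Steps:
O(U, T) = 8
((Q(-7, -5) + 32)/(36 + O(8, -1*(-7))))*(-17) = (((-7 - 5) + 32)/(36 + 8))*(-17) = ((-12 + 32)/44)*(-17) = (20*(1/44))*(-17) = (5/11)*(-17) = -85/11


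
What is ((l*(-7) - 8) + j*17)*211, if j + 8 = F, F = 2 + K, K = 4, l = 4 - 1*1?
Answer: -13293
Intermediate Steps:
l = 3 (l = 4 - 1 = 3)
F = 6 (F = 2 + 4 = 6)
j = -2 (j = -8 + 6 = -2)
((l*(-7) - 8) + j*17)*211 = ((3*(-7) - 8) - 2*17)*211 = ((-21 - 8) - 34)*211 = (-29 - 34)*211 = -63*211 = -13293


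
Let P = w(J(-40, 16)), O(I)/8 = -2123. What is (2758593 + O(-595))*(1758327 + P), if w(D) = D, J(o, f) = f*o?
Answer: 4818890498383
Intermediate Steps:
O(I) = -16984 (O(I) = 8*(-2123) = -16984)
P = -640 (P = 16*(-40) = -640)
(2758593 + O(-595))*(1758327 + P) = (2758593 - 16984)*(1758327 - 640) = 2741609*1757687 = 4818890498383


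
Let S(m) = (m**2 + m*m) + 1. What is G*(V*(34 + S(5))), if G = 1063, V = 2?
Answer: 180710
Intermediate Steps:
S(m) = 1 + 2*m**2 (S(m) = (m**2 + m**2) + 1 = 2*m**2 + 1 = 1 + 2*m**2)
G*(V*(34 + S(5))) = 1063*(2*(34 + (1 + 2*5**2))) = 1063*(2*(34 + (1 + 2*25))) = 1063*(2*(34 + (1 + 50))) = 1063*(2*(34 + 51)) = 1063*(2*85) = 1063*170 = 180710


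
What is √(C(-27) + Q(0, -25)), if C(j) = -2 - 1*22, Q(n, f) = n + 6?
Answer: 3*I*√2 ≈ 4.2426*I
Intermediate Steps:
Q(n, f) = 6 + n
C(j) = -24 (C(j) = -2 - 22 = -24)
√(C(-27) + Q(0, -25)) = √(-24 + (6 + 0)) = √(-24 + 6) = √(-18) = 3*I*√2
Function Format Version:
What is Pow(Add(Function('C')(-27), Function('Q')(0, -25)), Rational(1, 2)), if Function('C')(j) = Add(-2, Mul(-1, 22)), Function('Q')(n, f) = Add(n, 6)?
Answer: Mul(3, I, Pow(2, Rational(1, 2))) ≈ Mul(4.2426, I)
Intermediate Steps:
Function('Q')(n, f) = Add(6, n)
Function('C')(j) = -24 (Function('C')(j) = Add(-2, -22) = -24)
Pow(Add(Function('C')(-27), Function('Q')(0, -25)), Rational(1, 2)) = Pow(Add(-24, Add(6, 0)), Rational(1, 2)) = Pow(Add(-24, 6), Rational(1, 2)) = Pow(-18, Rational(1, 2)) = Mul(3, I, Pow(2, Rational(1, 2)))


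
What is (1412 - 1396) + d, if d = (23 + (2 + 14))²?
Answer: 1537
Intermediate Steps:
d = 1521 (d = (23 + 16)² = 39² = 1521)
(1412 - 1396) + d = (1412 - 1396) + 1521 = 16 + 1521 = 1537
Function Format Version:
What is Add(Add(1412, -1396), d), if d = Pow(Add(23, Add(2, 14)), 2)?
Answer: 1537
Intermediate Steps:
d = 1521 (d = Pow(Add(23, 16), 2) = Pow(39, 2) = 1521)
Add(Add(1412, -1396), d) = Add(Add(1412, -1396), 1521) = Add(16, 1521) = 1537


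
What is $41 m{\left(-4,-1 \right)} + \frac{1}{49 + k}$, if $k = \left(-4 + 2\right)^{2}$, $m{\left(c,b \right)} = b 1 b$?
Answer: $\frac{2174}{53} \approx 41.019$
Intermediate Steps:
$m{\left(c,b \right)} = b^{2}$ ($m{\left(c,b \right)} = b b = b^{2}$)
$k = 4$ ($k = \left(-2\right)^{2} = 4$)
$41 m{\left(-4,-1 \right)} + \frac{1}{49 + k} = 41 \left(-1\right)^{2} + \frac{1}{49 + 4} = 41 \cdot 1 + \frac{1}{53} = 41 + \frac{1}{53} = \frac{2174}{53}$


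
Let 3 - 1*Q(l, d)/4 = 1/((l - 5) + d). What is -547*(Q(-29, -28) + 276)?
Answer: -4884710/31 ≈ -1.5757e+5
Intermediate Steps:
Q(l, d) = 12 - 4/(-5 + d + l) (Q(l, d) = 12 - 4/((l - 5) + d) = 12 - 4/((-5 + l) + d) = 12 - 4/(-5 + d + l))
-547*(Q(-29, -28) + 276) = -547*(4*(-16 + 3*(-28) + 3*(-29))/(-5 - 28 - 29) + 276) = -547*(4*(-16 - 84 - 87)/(-62) + 276) = -547*(4*(-1/62)*(-187) + 276) = -547*(374/31 + 276) = -547*8930/31 = -4884710/31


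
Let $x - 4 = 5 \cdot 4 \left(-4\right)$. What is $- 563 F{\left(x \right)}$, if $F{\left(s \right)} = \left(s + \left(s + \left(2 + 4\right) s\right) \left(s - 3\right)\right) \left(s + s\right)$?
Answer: $3590084352$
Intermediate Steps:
$x = -76$ ($x = 4 + 5 \cdot 4 \left(-4\right) = 4 + 20 \left(-4\right) = 4 - 80 = -76$)
$F{\left(s \right)} = 2 s \left(s + 7 s \left(-3 + s\right)\right)$ ($F{\left(s \right)} = \left(s + \left(s + 6 s\right) \left(-3 + s\right)\right) 2 s = \left(s + 7 s \left(-3 + s\right)\right) 2 s = 2 s \left(s + 7 s \left(-3 + s\right)\right)$)
$- 563 F{\left(x \right)} = - 563 \left(-76\right)^{2} \left(-40 + 14 \left(-76\right)\right) = - 563 \cdot 5776 \left(-40 - 1064\right) = - 563 \cdot 5776 \left(-1104\right) = \left(-563\right) \left(-6376704\right) = 3590084352$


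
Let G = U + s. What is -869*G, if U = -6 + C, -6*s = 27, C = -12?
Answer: 39105/2 ≈ 19553.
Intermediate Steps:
s = -9/2 (s = -⅙*27 = -9/2 ≈ -4.5000)
U = -18 (U = -6 - 12 = -18)
G = -45/2 (G = -18 - 9/2 = -45/2 ≈ -22.500)
-869*G = -869*(-45/2) = 39105/2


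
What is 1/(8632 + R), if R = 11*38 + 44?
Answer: 1/9094 ≈ 0.00010996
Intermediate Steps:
R = 462 (R = 418 + 44 = 462)
1/(8632 + R) = 1/(8632 + 462) = 1/9094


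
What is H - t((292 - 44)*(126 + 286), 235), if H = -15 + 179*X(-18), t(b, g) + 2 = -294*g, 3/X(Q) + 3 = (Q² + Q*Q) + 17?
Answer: 45729511/662 ≈ 69078.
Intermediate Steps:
X(Q) = 3/(14 + 2*Q²) (X(Q) = 3/(-3 + ((Q² + Q*Q) + 17)) = 3/(-3 + ((Q² + Q²) + 17)) = 3/(-3 + (2*Q² + 17)) = 3/(-3 + (17 + 2*Q²)) = 3/(14 + 2*Q²))
t(b, g) = -2 - 294*g
H = -9393/662 (H = -15 + 179*(3/(2*(7 + (-18)²))) = -15 + 179*(3/(2*(7 + 324))) = -15 + 179*((3/2)/331) = -15 + 179*((3/2)*(1/331)) = -15 + 179*(3/662) = -15 + 537/662 = -9393/662 ≈ -14.189)
H - t((292 - 44)*(126 + 286), 235) = -9393/662 - (-2 - 294*235) = -9393/662 - (-2 - 69090) = -9393/662 - 1*(-69092) = -9393/662 + 69092 = 45729511/662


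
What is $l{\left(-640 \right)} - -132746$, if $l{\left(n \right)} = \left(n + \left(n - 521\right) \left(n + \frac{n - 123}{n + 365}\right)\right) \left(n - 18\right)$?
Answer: $- \frac{133717890156}{275} \approx -4.8625 \cdot 10^{8}$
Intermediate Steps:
$l{\left(n \right)} = \left(-18 + n\right) \left(n + \left(-521 + n\right) \left(n + \frac{-123 + n}{365 + n}\right)\right)$ ($l{\left(n \right)} = \left(n + \left(-521 + n\right) \left(n + \frac{-123 + n}{365 + n}\right)\right) \left(n - 18\right) = \left(n + \left(-521 + n\right) \left(n + \frac{-123 + n}{365 + n}\right)\right) \left(-18 + n\right) = \left(-18 + n\right) \left(n + \left(-521 + n\right) \left(n + \frac{-123 + n}{365 + n}\right)\right)$)
$l{\left(-640 \right)} - -132746 = \frac{-1153494 + \left(-640\right)^{4} - 187672 \left(-640\right)^{2} - 172 \left(-640\right)^{3} + 3492075 \left(-640\right)}{365 - 640} - -132746 = \frac{-1153494 + 167772160000 - 76870451200 - -45088768000 - 2234928000}{-275} + 132746 = - \frac{-1153494 + 167772160000 - 76870451200 + 45088768000 - 2234928000}{275} + 132746 = \left(- \frac{1}{275}\right) 133754395306 + 132746 = - \frac{133754395306}{275} + 132746 = - \frac{133717890156}{275}$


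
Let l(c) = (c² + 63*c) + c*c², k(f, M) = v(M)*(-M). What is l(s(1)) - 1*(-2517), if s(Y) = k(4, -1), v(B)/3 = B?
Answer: 2310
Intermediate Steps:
v(B) = 3*B
k(f, M) = -3*M² (k(f, M) = (3*M)*(-M) = -3*M²)
s(Y) = -3 (s(Y) = -3*(-1)² = -3*1 = -3)
l(c) = c² + c³ + 63*c (l(c) = (c² + 63*c) + c³ = c² + c³ + 63*c)
l(s(1)) - 1*(-2517) = -3*(63 - 3 + (-3)²) - 1*(-2517) = -3*(63 - 3 + 9) + 2517 = -3*69 + 2517 = -207 + 2517 = 2310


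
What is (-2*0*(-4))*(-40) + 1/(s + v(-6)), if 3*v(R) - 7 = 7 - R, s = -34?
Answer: -3/82 ≈ -0.036585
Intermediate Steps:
v(R) = 14/3 - R/3 (v(R) = 7/3 + (7 - R)/3 = 7/3 + (7/3 - R/3) = 14/3 - R/3)
(-2*0*(-4))*(-40) + 1/(s + v(-6)) = (-2*0*(-4))*(-40) + 1/(-34 + (14/3 - ⅓*(-6))) = (0*(-4))*(-40) + 1/(-34 + (14/3 + 2)) = 0*(-40) + 1/(-34 + 20/3) = 0 + 1/(-82/3) = 0 - 3/82 = -3/82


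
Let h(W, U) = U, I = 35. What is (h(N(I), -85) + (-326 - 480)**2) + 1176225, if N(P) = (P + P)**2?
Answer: 1825776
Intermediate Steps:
N(P) = 4*P**2 (N(P) = (2*P)**2 = 4*P**2)
(h(N(I), -85) + (-326 - 480)**2) + 1176225 = (-85 + (-326 - 480)**2) + 1176225 = (-85 + (-806)**2) + 1176225 = (-85 + 649636) + 1176225 = 649551 + 1176225 = 1825776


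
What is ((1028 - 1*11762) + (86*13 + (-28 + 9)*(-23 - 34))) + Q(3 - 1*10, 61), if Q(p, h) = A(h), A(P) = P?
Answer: -8472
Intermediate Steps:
Q(p, h) = h
((1028 - 1*11762) + (86*13 + (-28 + 9)*(-23 - 34))) + Q(3 - 1*10, 61) = ((1028 - 1*11762) + (86*13 + (-28 + 9)*(-23 - 34))) + 61 = ((1028 - 11762) + (1118 - 19*(-57))) + 61 = (-10734 + (1118 + 1083)) + 61 = (-10734 + 2201) + 61 = -8533 + 61 = -8472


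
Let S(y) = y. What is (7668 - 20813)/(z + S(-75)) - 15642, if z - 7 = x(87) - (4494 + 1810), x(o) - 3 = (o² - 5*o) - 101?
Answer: -10399433/664 ≈ -15662.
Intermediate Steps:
x(o) = -98 + o² - 5*o (x(o) = 3 + ((o² - 5*o) - 101) = 3 + (-101 + o² - 5*o) = -98 + o² - 5*o)
z = 739 (z = 7 + ((-98 + 87² - 5*87) - (4494 + 1810)) = 7 + ((-98 + 7569 - 435) - 1*6304) = 7 + (7036 - 6304) = 7 + 732 = 739)
(7668 - 20813)/(z + S(-75)) - 15642 = (7668 - 20813)/(739 - 75) - 15642 = -13145/664 - 15642 = -10399433/664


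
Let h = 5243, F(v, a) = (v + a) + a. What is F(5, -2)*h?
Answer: 5243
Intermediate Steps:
F(v, a) = v + 2*a (F(v, a) = (a + v) + a = v + 2*a)
F(5, -2)*h = (5 + 2*(-2))*5243 = (5 - 4)*5243 = 1*5243 = 5243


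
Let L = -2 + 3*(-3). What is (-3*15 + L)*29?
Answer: -1624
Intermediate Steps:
L = -11 (L = -2 - 9 = -11)
(-3*15 + L)*29 = (-3*15 - 11)*29 = (-45 - 11)*29 = -56*29 = -1624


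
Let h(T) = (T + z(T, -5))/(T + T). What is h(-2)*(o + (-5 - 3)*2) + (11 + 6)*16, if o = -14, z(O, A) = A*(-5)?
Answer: 889/2 ≈ 444.50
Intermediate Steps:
z(O, A) = -5*A
h(T) = (25 + T)/(2*T) (h(T) = (T - 5*(-5))/(T + T) = (T + 25)/((2*T)) = (25 + T)*(1/(2*T)) = (25 + T)/(2*T))
h(-2)*(o + (-5 - 3)*2) + (11 + 6)*16 = ((½)*(25 - 2)/(-2))*(-14 + (-5 - 3)*2) + (11 + 6)*16 = ((½)*(-½)*23)*(-14 - 8*2) + 17*16 = -23*(-14 - 16)/4 + 272 = -23/4*(-30) + 272 = 345/2 + 272 = 889/2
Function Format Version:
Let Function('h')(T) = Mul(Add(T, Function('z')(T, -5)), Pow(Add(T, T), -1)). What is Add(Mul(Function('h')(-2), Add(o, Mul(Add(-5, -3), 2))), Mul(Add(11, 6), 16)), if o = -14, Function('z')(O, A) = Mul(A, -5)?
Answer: Rational(889, 2) ≈ 444.50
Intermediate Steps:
Function('z')(O, A) = Mul(-5, A)
Function('h')(T) = Mul(Rational(1, 2), Pow(T, -1), Add(25, T)) (Function('h')(T) = Mul(Add(T, Mul(-5, -5)), Pow(Add(T, T), -1)) = Mul(Add(T, 25), Pow(Mul(2, T), -1)) = Mul(Add(25, T), Mul(Rational(1, 2), Pow(T, -1))) = Mul(Rational(1, 2), Pow(T, -1), Add(25, T)))
Add(Mul(Function('h')(-2), Add(o, Mul(Add(-5, -3), 2))), Mul(Add(11, 6), 16)) = Add(Mul(Mul(Rational(1, 2), Pow(-2, -1), Add(25, -2)), Add(-14, Mul(Add(-5, -3), 2))), Mul(Add(11, 6), 16)) = Add(Mul(Mul(Rational(1, 2), Rational(-1, 2), 23), Add(-14, Mul(-8, 2))), Mul(17, 16)) = Add(Mul(Rational(-23, 4), Add(-14, -16)), 272) = Add(Mul(Rational(-23, 4), -30), 272) = Add(Rational(345, 2), 272) = Rational(889, 2)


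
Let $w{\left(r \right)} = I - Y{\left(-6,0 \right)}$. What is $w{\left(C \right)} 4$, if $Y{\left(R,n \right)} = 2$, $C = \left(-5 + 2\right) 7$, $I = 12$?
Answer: $40$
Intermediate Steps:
$C = -21$ ($C = \left(-3\right) 7 = -21$)
$w{\left(r \right)} = 10$ ($w{\left(r \right)} = 12 - 2 = 10$)
$w{\left(C \right)} 4 = 10 \cdot 4 = 40$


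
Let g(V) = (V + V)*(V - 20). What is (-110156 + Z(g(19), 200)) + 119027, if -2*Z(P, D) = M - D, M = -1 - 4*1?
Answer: 17947/2 ≈ 8973.5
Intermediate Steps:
M = -5 (M = -1 - 4 = -5)
g(V) = 2*V*(-20 + V) (g(V) = (2*V)*(-20 + V) = 2*V*(-20 + V))
Z(P, D) = 5/2 + D/2 (Z(P, D) = -(-5 - D)/2 = 5/2 + D/2)
(-110156 + Z(g(19), 200)) + 119027 = (-110156 + (5/2 + (½)*200)) + 119027 = (-110156 + (5/2 + 100)) + 119027 = (-110156 + 205/2) + 119027 = -220107/2 + 119027 = 17947/2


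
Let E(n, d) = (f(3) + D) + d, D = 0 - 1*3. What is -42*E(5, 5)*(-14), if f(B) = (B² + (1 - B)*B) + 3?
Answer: 4704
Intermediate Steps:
D = -3 (D = 0 - 3 = -3)
f(B) = 3 + B² + B*(1 - B) (f(B) = (B² + B*(1 - B)) + 3 = 3 + B² + B*(1 - B))
E(n, d) = 3 + d (E(n, d) = ((3 + 3) - 3) + d = (6 - 3) + d = 3 + d)
-42*E(5, 5)*(-14) = -42*(3 + 5)*(-14) = -42*8*(-14) = -336*(-14) = 4704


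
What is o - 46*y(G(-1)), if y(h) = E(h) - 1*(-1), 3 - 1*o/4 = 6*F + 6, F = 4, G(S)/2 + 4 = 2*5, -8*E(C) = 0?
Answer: -154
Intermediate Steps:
E(C) = 0 (E(C) = -⅛*0 = 0)
G(S) = 12 (G(S) = -8 + 2*(2*5) = -8 + 2*10 = -8 + 20 = 12)
o = -108 (o = 12 - 4*(6*4 + 6) = 12 - 4*(24 + 6) = 12 - 4*30 = 12 - 120 = -108)
y(h) = 1 (y(h) = 0 - 1*(-1) = 0 + 1 = 1)
o - 46*y(G(-1)) = -108 - 46*1 = -108 - 46 = -154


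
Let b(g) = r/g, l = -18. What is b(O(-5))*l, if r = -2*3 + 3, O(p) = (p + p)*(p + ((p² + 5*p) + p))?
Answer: 27/50 ≈ 0.54000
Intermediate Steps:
O(p) = 2*p*(p² + 7*p) (O(p) = (2*p)*(p + (p² + 6*p)) = (2*p)*(p² + 7*p) = 2*p*(p² + 7*p))
r = -3 (r = -6 + 3 = -3)
b(g) = -3/g
b(O(-5))*l = -3*1/(50*(7 - 5))*(-18) = -3/(2*25*2)*(-18) = -3/100*(-18) = 27/50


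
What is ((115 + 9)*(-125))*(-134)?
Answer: 2077000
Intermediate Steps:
((115 + 9)*(-125))*(-134) = (124*(-125))*(-134) = -15500*(-134) = 2077000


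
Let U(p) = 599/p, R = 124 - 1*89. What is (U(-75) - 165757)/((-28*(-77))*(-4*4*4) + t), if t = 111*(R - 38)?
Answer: 12432374/10373775 ≈ 1.1984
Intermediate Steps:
R = 35 (R = 124 - 89 = 35)
t = -333 (t = 111*(35 - 38) = 111*(-3) = -333)
(U(-75) - 165757)/((-28*(-77))*(-4*4*4) + t) = (599/(-75) - 165757)/((-28*(-77))*(-4*4*4) - 333) = (599*(-1/75) - 165757)/(2156*(-16*4) - 333) = (-599/75 - 165757)/(2156*(-64) - 333) = -12432374/(75*(-137984 - 333)) = -12432374/75/(-138317) = -12432374/75*(-1/138317) = 12432374/10373775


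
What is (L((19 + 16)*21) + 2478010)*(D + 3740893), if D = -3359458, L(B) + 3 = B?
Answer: 945478954770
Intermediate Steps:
L(B) = -3 + B
(L((19 + 16)*21) + 2478010)*(D + 3740893) = ((-3 + (19 + 16)*21) + 2478010)*(-3359458 + 3740893) = ((-3 + 35*21) + 2478010)*381435 = ((-3 + 735) + 2478010)*381435 = (732 + 2478010)*381435 = 2478742*381435 = 945478954770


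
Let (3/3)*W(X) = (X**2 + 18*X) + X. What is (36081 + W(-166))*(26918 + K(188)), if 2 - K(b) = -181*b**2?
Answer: 388553920872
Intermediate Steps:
K(b) = 2 + 181*b**2 (K(b) = 2 - (-181)*b**2 = 2 + 181*b**2)
W(X) = X**2 + 19*X (W(X) = (X**2 + 18*X) + X = X**2 + 19*X)
(36081 + W(-166))*(26918 + K(188)) = (36081 - 166*(19 - 166))*(26918 + (2 + 181*188**2)) = (36081 - 166*(-147))*(26918 + (2 + 181*35344)) = (36081 + 24402)*(26918 + (2 + 6397264)) = 60483*(26918 + 6397266) = 60483*6424184 = 388553920872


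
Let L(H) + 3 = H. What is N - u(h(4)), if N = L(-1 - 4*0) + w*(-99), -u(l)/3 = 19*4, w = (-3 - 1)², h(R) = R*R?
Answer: -1360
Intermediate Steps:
h(R) = R²
w = 16 (w = (-4)² = 16)
L(H) = -3 + H
u(l) = -228 (u(l) = -57*4 = -3*76 = -228)
N = -1588 (N = (-3 + (-1 - 4*0)) + 16*(-99) = (-3 + (-1 + 0)) - 1584 = (-3 - 1) - 1584 = -4 - 1584 = -1588)
N - u(h(4)) = -1588 - 1*(-228) = -1588 + 228 = -1360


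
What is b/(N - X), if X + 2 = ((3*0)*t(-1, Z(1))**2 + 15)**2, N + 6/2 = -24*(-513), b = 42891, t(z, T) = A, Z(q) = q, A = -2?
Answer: 42891/12086 ≈ 3.5488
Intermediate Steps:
t(z, T) = -2
N = 12309 (N = -3 - 24*(-513) = -3 + 12312 = 12309)
X = 223 (X = -2 + ((3*0)*(-2)**2 + 15)**2 = -2 + (0*4 + 15)**2 = -2 + (0 + 15)**2 = -2 + 15**2 = -2 + 225 = 223)
b/(N - X) = 42891/(12309 - 1*223) = 42891/(12309 - 223) = 42891/12086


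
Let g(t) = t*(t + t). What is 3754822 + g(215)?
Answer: 3847272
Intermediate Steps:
g(t) = 2*t**2 (g(t) = t*(2*t) = 2*t**2)
3754822 + g(215) = 3754822 + 2*215**2 = 3754822 + 2*46225 = 3754822 + 92450 = 3847272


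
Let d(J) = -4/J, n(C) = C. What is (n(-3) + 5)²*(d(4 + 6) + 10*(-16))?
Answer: -3208/5 ≈ -641.60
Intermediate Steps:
(n(-3) + 5)²*(d(4 + 6) + 10*(-16)) = (-3 + 5)²*(-4/(4 + 6) + 10*(-16)) = 2²*(-4/10 - 160) = 4*(-4*⅒ - 160) = 4*(-⅖ - 160) = 4*(-802/5) = -3208/5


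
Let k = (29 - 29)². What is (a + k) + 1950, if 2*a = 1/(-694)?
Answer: 2706599/1388 ≈ 1950.0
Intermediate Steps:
a = -1/1388 (a = (½)/(-694) = (½)*(-1/694) = -1/1388 ≈ -0.00072046)
k = 0 (k = 0² = 0)
(a + k) + 1950 = (-1/1388 + 0) + 1950 = -1/1388 + 1950 = 2706599/1388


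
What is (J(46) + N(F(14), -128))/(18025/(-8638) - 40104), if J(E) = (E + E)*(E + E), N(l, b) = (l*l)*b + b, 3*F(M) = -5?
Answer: -88630816/445418199 ≈ -0.19898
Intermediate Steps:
F(M) = -5/3 (F(M) = (⅓)*(-5) = -5/3)
N(l, b) = b + b*l² (N(l, b) = l²*b + b = b*l² + b = b + b*l²)
J(E) = 4*E² (J(E) = (2*E)*(2*E) = 4*E²)
(J(46) + N(F(14), -128))/(18025/(-8638) - 40104) = (4*46² - 128*(1 + (-5/3)²))/(18025/(-8638) - 40104) = (4*2116 - 128*(1 + 25/9))/(18025*(-1/8638) - 40104) = (8464 - 128*34/9)/(-2575/1234 - 40104) = (8464 - 4352/9)/(-49490911/1234) = (71824/9)*(-1234/49490911) = -88630816/445418199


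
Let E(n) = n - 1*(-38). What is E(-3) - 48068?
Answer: -48033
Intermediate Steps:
E(n) = 38 + n (E(n) = n + 38 = 38 + n)
E(-3) - 48068 = (38 - 3) - 48068 = 35 - 48068 = -48033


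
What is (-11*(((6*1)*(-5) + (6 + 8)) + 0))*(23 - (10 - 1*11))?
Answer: 4224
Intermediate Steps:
(-11*(((6*1)*(-5) + (6 + 8)) + 0))*(23 - (10 - 1*11)) = (-11*((6*(-5) + 14) + 0))*(23 - (10 - 11)) = (-11*((-30 + 14) + 0))*(23 - 1*(-1)) = (-11*(-16 + 0))*(23 + 1) = -11*(-16)*24 = 176*24 = 4224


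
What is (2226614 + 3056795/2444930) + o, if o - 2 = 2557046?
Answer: 2339144358091/488986 ≈ 4.7837e+6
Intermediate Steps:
o = 2557048 (o = 2 + 2557046 = 2557048)
(2226614 + 3056795/2444930) + o = (2226614 + 3056795/2444930) + 2557048 = (2226614 + 3056795*(1/2444930)) + 2557048 = (2226614 + 611359/488986) + 2557048 = 1088783684763/488986 + 2557048 = 2339144358091/488986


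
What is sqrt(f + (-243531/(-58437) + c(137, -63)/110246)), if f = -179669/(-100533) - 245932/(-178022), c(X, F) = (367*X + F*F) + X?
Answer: sqrt(321252784050652926460558616511105539262)/6405611079687616914 ≈ 2.7981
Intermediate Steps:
c(X, F) = F**2 + 368*X (c(X, F) = (367*X + F**2) + X = (F**2 + 367*X) + X = F**2 + 368*X)
f = 28354658237/8948542863 (f = -179669*(-1/100533) - 245932*(-1/178022) = 179669/100533 + 122966/89011 = 28354658237/8948542863 ≈ 3.1686)
sqrt(f + (-243531/(-58437) + c(137, -63)/110246)) = sqrt(28354658237/8948542863 + (-243531/(-58437) + ((-63)**2 + 368*137)/110246)) = sqrt(28354658237/8948542863 + (-243531*(-1/58437) + (3969 + 50416)*(1/110246))) = sqrt(28354658237/8948542863 + (27059/6493 + 54385*(1/110246))) = sqrt(28354658237/8948542863 + (27059/6493 + 54385/110246)) = sqrt(28354658237/8948542863 + 3336268319/715827278) = sqrt(50151777879452446183/6405611079687616914) = sqrt(321252784050652926460558616511105539262)/6405611079687616914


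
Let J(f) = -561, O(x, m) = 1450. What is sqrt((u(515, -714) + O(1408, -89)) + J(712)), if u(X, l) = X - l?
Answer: sqrt(2118) ≈ 46.022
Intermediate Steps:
sqrt((u(515, -714) + O(1408, -89)) + J(712)) = sqrt(((515 - 1*(-714)) + 1450) - 561) = sqrt(((515 + 714) + 1450) - 561) = sqrt((1229 + 1450) - 561) = sqrt(2679 - 561) = sqrt(2118)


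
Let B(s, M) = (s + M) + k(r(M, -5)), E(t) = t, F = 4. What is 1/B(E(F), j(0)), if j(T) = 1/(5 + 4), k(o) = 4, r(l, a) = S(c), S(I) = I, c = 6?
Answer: 9/73 ≈ 0.12329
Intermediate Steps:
r(l, a) = 6
j(T) = 1/9
B(s, M) = 4 + M + s (B(s, M) = (s + M) + 4 = (M + s) + 4 = 4 + M + s)
1/B(E(F), j(0)) = 1/(4 + 1/9 + 4) = 1/(73/9) = 9/73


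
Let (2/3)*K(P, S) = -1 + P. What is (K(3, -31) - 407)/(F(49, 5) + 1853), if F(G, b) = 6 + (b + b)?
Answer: -404/1869 ≈ -0.21616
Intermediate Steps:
K(P, S) = -3/2 + 3*P/2 (K(P, S) = 3*(-1 + P)/2 = -3/2 + 3*P/2)
F(G, b) = 6 + 2*b
(K(3, -31) - 407)/(F(49, 5) + 1853) = ((-3/2 + (3/2)*3) - 407)/((6 + 2*5) + 1853) = ((-3/2 + 9/2) - 407)/((6 + 10) + 1853) = (3 - 407)/(16 + 1853) = -404/1869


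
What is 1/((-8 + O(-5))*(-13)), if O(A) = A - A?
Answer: 1/104 ≈ 0.0096154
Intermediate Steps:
O(A) = 0
1/((-8 + O(-5))*(-13)) = 1/((-8 + 0)*(-13)) = 1/(-8*(-13)) = 1/104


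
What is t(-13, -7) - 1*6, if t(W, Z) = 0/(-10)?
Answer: -6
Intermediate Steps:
t(W, Z) = 0 (t(W, Z) = 0*(-⅒) = 0)
t(-13, -7) - 1*6 = 0 - 1*6 = 0 - 6 = -6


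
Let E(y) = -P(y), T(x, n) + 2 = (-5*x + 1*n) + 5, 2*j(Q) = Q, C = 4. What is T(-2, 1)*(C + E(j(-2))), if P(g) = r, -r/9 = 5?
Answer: 686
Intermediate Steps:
r = -45 (r = -9*5 = -45)
P(g) = -45
j(Q) = Q/2
T(x, n) = 3 + n - 5*x (T(x, n) = -2 + ((-5*x + 1*n) + 5) = -2 + ((-5*x + n) + 5) = -2 + ((n - 5*x) + 5) = -2 + (5 + n - 5*x) = 3 + n - 5*x)
E(y) = 45 (E(y) = -1*(-45) = 45)
T(-2, 1)*(C + E(j(-2))) = (3 + 1 - 5*(-2))*(4 + 45) = (3 + 1 + 10)*49 = 14*49 = 686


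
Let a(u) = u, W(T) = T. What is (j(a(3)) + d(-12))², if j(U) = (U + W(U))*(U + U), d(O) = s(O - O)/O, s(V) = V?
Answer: 1296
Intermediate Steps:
d(O) = 0 (d(O) = (O - O)/O = 0/O = 0)
j(U) = 4*U² (j(U) = (U + U)*(U + U) = (2*U)*(2*U) = 4*U²)
(j(a(3)) + d(-12))² = (4*3² + 0)² = (4*9 + 0)² = (36 + 0)² = 36² = 1296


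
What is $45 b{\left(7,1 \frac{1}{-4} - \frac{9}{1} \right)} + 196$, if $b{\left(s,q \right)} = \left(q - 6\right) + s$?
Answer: $- \frac{701}{4} \approx -175.25$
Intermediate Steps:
$b{\left(s,q \right)} = -6 + q + s$ ($b{\left(s,q \right)} = \left(-6 + q\right) + s = -6 + q + s$)
$45 b{\left(7,1 \frac{1}{-4} - \frac{9}{1} \right)} + 196 = 45 \left(-6 + \left(1 \frac{1}{-4} - \frac{9}{1}\right) + 7\right) + 196 = 45 \left(-6 + \left(1 \left(- \frac{1}{4}\right) - 9\right) + 7\right) + 196 = 45 \left(-6 - \frac{37}{4} + 7\right) + 196 = 45 \left(- \frac{33}{4}\right) + 196 = - \frac{1485}{4} + 196 = - \frac{701}{4}$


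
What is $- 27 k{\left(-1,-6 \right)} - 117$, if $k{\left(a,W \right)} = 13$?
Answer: $-468$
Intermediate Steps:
$- 27 k{\left(-1,-6 \right)} - 117 = \left(-27\right) 13 - 117 = -351 - 117 = -468$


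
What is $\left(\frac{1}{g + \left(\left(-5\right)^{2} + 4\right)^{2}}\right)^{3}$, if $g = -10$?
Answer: $\frac{1}{573856191} \approx 1.7426 \cdot 10^{-9}$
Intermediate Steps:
$\left(\frac{1}{g + \left(\left(-5\right)^{2} + 4\right)^{2}}\right)^{3} = \left(\frac{1}{-10 + \left(\left(-5\right)^{2} + 4\right)^{2}}\right)^{3} = \left(\frac{1}{-10 + \left(25 + 4\right)^{2}}\right)^{3} = \left(\frac{1}{-10 + 29^{2}}\right)^{3} = \left(\frac{1}{-10 + 841}\right)^{3} = \left(\frac{1}{831}\right)^{3} = \frac{1}{573856191}$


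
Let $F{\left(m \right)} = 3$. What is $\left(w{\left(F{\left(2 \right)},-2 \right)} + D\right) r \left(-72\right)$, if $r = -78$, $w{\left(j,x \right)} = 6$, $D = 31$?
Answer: $207792$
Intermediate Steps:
$\left(w{\left(F{\left(2 \right)},-2 \right)} + D\right) r \left(-72\right) = \left(6 + 31\right) \left(-78\right) \left(-72\right) = 37 \left(-78\right) \left(-72\right) = \left(-2886\right) \left(-72\right) = 207792$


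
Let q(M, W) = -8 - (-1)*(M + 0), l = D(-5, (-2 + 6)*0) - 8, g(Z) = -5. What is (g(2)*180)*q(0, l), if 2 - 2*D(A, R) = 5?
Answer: 7200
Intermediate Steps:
D(A, R) = -3/2 (D(A, R) = 1 - 1/2*5 = 1 - 5/2 = -3/2)
l = -19/2 (l = -3/2 - 8 = -19/2 ≈ -9.5000)
q(M, W) = -8 + M (q(M, W) = -8 - (-1)*M = -8 + M)
(g(2)*180)*q(0, l) = (-5*180)*(-8 + 0) = -900*(-8) = 7200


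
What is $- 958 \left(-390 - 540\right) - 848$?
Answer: $890092$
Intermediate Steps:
$- 958 \left(-390 - 540\right) - 848 = \left(-958\right) \left(-930\right) - 848 = 890940 - 848 = 890092$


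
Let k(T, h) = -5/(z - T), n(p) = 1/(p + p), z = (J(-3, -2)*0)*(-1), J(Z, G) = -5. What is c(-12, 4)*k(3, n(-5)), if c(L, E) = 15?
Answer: 25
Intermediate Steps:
z = 0 (z = -5*0*(-1) = 0*(-1) = 0)
n(p) = 1/(2*p)
k(T, h) = 5/T (k(T, h) = -5/(0 - T) = -5*(-1/T) = -(-5)/T = 5/T)
c(-12, 4)*k(3, n(-5)) = 15*(5/3) = 25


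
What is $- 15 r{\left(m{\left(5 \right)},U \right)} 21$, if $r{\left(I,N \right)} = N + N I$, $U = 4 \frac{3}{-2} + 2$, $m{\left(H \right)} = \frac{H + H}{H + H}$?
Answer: $2520$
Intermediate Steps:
$m{\left(H \right)} = 1$ ($m{\left(H \right)} = \frac{2 H}{2 H} = 2 H \frac{1}{2 H} = 1$)
$U = -4$ ($U = 4 \cdot 3 \left(- \frac{1}{2}\right) + 2 = 4 \left(- \frac{3}{2}\right) + 2 = -6 + 2 = -4$)
$r{\left(I,N \right)} = N + I N$
$- 15 r{\left(m{\left(5 \right)},U \right)} 21 = - 15 \left(- 4 \left(1 + 1\right)\right) 21 = - 15 \left(\left(-4\right) 2\right) 21 = \left(-15\right) \left(-8\right) 21 = 120 \cdot 21 = 2520$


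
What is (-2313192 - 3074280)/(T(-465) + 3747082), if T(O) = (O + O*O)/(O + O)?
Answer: -897912/624475 ≈ -1.4379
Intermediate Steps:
T(O) = (O + O²)/(2*O) (T(O) = (O + O²)/((2*O)) = (O + O²)*(1/(2*O)) = (O + O²)/(2*O))
(-2313192 - 3074280)/(T(-465) + 3747082) = (-2313192 - 3074280)/((½ + (½)*(-465)) + 3747082) = -5387472/((½ - 465/2) + 3747082) = -5387472/(-232 + 3747082) = -5387472/3746850 = -5387472*1/3746850 = -897912/624475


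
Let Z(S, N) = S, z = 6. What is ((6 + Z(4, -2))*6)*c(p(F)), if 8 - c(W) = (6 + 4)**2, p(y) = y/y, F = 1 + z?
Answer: -5520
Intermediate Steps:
F = 7 (F = 1 + 6 = 7)
p(y) = 1
c(W) = -92 (c(W) = 8 - (6 + 4)**2 = 8 - 1*10**2 = 8 - 1*100 = 8 - 100 = -92)
((6 + Z(4, -2))*6)*c(p(F)) = ((6 + 4)*6)*(-92) = (10*6)*(-92) = 60*(-92) = -5520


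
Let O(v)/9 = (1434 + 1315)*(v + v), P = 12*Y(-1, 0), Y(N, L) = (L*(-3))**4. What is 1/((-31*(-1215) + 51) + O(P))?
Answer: 1/37716 ≈ 2.6514e-5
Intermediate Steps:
Y(N, L) = 81*L**4 (Y(N, L) = (-3*L)**4 = 81*L**4)
P = 0 (P = 12*(81*0**4) = 12*(81*0) = 12*0 = 0)
O(v) = 49482*v (O(v) = 9*((1434 + 1315)*(v + v)) = 9*(2749*(2*v)) = 9*(5498*v) = 49482*v)
1/((-31*(-1215) + 51) + O(P)) = 1/((-31*(-1215) + 51) + 49482*0) = 1/((37665 + 51) + 0) = 1/(37716 + 0) = 1/37716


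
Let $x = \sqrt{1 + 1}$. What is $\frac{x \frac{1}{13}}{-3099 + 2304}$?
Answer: $- \frac{\sqrt{2}}{10335} \approx -0.00013684$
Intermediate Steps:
$x = \sqrt{2} \approx 1.4142$
$\frac{x \frac{1}{13}}{-3099 + 2304} = \frac{\sqrt{2} \cdot \frac{1}{13}}{-3099 + 2304} = \frac{\sqrt{2} \cdot \frac{1}{13}}{-795} = \frac{\sqrt{2}}{13} \left(- \frac{1}{795}\right) = - \frac{\sqrt{2}}{10335}$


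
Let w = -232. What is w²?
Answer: 53824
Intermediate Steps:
w² = (-232)² = 53824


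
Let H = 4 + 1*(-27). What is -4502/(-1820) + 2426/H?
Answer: -2155887/20930 ≈ -103.00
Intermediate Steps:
H = -23 (H = 4 - 27 = -23)
-4502/(-1820) + 2426/H = -4502/(-1820) + 2426/(-23) = -4502*(-1/1820) + 2426*(-1/23) = 2251/910 - 2426/23 = -2155887/20930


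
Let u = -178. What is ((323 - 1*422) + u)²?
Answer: 76729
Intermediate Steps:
((323 - 1*422) + u)² = ((323 - 1*422) - 178)² = ((323 - 422) - 178)² = (-99 - 178)² = (-277)² = 76729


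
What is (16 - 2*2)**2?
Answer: 144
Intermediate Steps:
(16 - 2*2)**2 = (16 - 4)**2 = 12**2 = 144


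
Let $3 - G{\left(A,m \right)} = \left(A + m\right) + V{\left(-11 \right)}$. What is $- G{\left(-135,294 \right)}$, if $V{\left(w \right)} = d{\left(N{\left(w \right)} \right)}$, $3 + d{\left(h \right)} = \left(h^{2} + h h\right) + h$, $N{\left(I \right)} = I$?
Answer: $384$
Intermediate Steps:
$d{\left(h \right)} = -3 + h + 2 h^{2}$ ($d{\left(h \right)} = -3 + \left(\left(h^{2} + h h\right) + h\right) = -3 + \left(\left(h^{2} + h^{2}\right) + h\right) = -3 + \left(2 h^{2} + h\right) = -3 + \left(h + 2 h^{2}\right) = -3 + h + 2 h^{2}$)
$V{\left(w \right)} = -3 + w + 2 w^{2}$
$G{\left(A,m \right)} = -225 - A - m$ ($G{\left(A,m \right)} = 3 - \left(\left(A + m\right) - \left(14 - 242\right)\right) = 3 - \left(\left(A + m\right) - -228\right) = 3 - \left(\left(A + m\right) + 228\right) = 3 - \left(228 + A + m\right) = -225 - A - m$)
$- G{\left(-135,294 \right)} = - (-225 - -135 - 294) = - (-225 + 135 - 294) = \left(-1\right) \left(-384\right) = 384$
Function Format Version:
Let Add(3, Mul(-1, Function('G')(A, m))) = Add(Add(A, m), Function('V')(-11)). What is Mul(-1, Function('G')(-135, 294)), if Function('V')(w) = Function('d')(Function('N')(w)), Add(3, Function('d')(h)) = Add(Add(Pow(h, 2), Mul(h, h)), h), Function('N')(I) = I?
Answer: 384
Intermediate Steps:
Function('d')(h) = Add(-3, h, Mul(2, Pow(h, 2))) (Function('d')(h) = Add(-3, Add(Add(Pow(h, 2), Mul(h, h)), h)) = Add(-3, Add(Add(Pow(h, 2), Pow(h, 2)), h)) = Add(-3, Add(Mul(2, Pow(h, 2)), h)) = Add(-3, Add(h, Mul(2, Pow(h, 2)))) = Add(-3, h, Mul(2, Pow(h, 2))))
Function('V')(w) = Add(-3, w, Mul(2, Pow(w, 2)))
Function('G')(A, m) = Add(-225, Mul(-1, A), Mul(-1, m)) (Function('G')(A, m) = Add(3, Mul(-1, Add(Add(A, m), Add(-3, -11, Mul(2, Pow(-11, 2)))))) = Add(3, Mul(-1, Add(Add(A, m), Add(-3, -11, Mul(2, 121))))) = Add(3, Mul(-1, Add(Add(A, m), Add(-3, -11, 242)))) = Add(3, Mul(-1, Add(Add(A, m), 228))) = Add(3, Mul(-1, Add(228, A, m))) = Add(3, Add(-228, Mul(-1, A), Mul(-1, m))) = Add(-225, Mul(-1, A), Mul(-1, m)))
Mul(-1, Function('G')(-135, 294)) = Mul(-1, Add(-225, Mul(-1, -135), Mul(-1, 294))) = Mul(-1, Add(-225, 135, -294)) = Mul(-1, -384) = 384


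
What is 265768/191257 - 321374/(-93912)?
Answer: 43211915767/8980663692 ≈ 4.8117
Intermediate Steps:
265768/191257 - 321374/(-93912) = 265768*(1/191257) - 321374*(-1/93912) = 265768/191257 + 160687/46956 = 43211915767/8980663692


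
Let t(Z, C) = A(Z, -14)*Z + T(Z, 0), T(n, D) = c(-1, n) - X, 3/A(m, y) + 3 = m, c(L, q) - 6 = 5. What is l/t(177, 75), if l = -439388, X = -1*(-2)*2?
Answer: -25484504/583 ≈ -43713.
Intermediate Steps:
X = 4 (X = 2*2 = 4)
c(L, q) = 11 (c(L, q) = 6 + 5 = 11)
A(m, y) = 3/(-3 + m)
T(n, D) = 7 (T(n, D) = 11 - 1*4 = 11 - 4 = 7)
t(Z, C) = 7 + 3*Z/(-3 + Z) (t(Z, C) = (3/(-3 + Z))*Z + 7 = 3*Z/(-3 + Z) + 7 = 7 + 3*Z/(-3 + Z))
l/t(177, 75) = -439388*(-3 + 177)/(-21 + 10*177) = -439388*174/(-21 + 1770) = -439388/((1/174)*1749) = -439388/583/58 = -439388*58/583 = -25484504/583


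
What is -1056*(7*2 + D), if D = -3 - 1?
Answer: -10560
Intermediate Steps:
D = -4
-1056*(7*2 + D) = -1056*(7*2 - 4) = -1056*(14 - 4) = -1056*10 = -10560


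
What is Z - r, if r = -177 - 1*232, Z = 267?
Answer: 676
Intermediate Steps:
r = -409 (r = -177 - 232 = -409)
Z - r = 267 - 1*(-409) = 267 + 409 = 676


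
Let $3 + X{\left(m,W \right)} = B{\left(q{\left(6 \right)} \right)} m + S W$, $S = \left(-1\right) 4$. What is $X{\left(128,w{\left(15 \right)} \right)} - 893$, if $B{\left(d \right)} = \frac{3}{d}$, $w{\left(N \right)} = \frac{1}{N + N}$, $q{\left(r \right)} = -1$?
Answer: $- \frac{19202}{15} \approx -1280.1$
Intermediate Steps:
$S = -4$
$w{\left(N \right)} = \frac{1}{2 N}$
$X{\left(m,W \right)} = -3 - 4 W - 3 m$ ($X{\left(m,W \right)} = -3 - \left(4 W - \frac{3}{-1} m\right) = -3 - \left(4 W - 3 \left(-1\right) m\right) = -3 - \left(3 m + 4 W\right) = -3 - 4 W - 3 m$)
$X{\left(128,w{\left(15 \right)} \right)} - 893 = \left(-3 - 4 \frac{1}{2 \cdot 15} - 384\right) - 893 = \left(-3 - 4 \cdot \frac{1}{2} \cdot \frac{1}{15} - 384\right) - 893 = \left(-3 - \frac{2}{15} - 384\right) - 893 = - \frac{5807}{15} - 893 = - \frac{19202}{15}$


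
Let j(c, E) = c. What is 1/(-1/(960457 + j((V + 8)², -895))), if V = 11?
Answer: -960818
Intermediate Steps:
1/(-1/(960457 + j((V + 8)², -895))) = 1/(-1/(960457 + (11 + 8)²)) = 1/(-1/(960457 + 19²)) = 1/(-1/(960457 + 361)) = 1/(-1/960818) = -960818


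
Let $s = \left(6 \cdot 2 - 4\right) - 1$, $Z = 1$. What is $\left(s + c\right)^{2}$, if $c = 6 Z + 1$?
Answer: $196$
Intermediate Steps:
$c = 7$ ($c = 6 \cdot 1 + 1 = 6 + 1 = 7$)
$s = 7$ ($s = \left(12 - 4\right) - 1 = 8 - 1 = 7$)
$\left(s + c\right)^{2} = \left(7 + 7\right)^{2} = 14^{2} = 196$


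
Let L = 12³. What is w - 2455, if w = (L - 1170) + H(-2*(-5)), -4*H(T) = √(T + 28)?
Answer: -1897 - √38/4 ≈ -1898.5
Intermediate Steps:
L = 1728
H(T) = -√(28 + T)/4 (H(T) = -√(T + 28)/4 = -√(28 + T)/4)
w = 558 - √38/4 (w = (1728 - 1170) - √(28 - 2*(-5))/4 = 558 - √(28 + 10)/4 = 558 - √38/4 ≈ 556.46)
w - 2455 = (558 - √38/4) - 2455 = -1897 - √38/4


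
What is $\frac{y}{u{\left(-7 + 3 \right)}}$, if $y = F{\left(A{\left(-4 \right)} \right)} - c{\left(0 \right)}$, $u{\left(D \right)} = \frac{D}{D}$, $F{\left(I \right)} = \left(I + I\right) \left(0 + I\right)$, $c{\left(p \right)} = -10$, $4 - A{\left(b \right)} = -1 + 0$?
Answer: $60$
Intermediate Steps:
$A{\left(b \right)} = 5$ ($A{\left(b \right)} = 4 - \left(-1 + 0\right) = 4 - -1 = 4 + 1 = 5$)
$F{\left(I \right)} = 2 I^{2}$ ($F{\left(I \right)} = 2 I I = 2 I^{2}$)
$u{\left(D \right)} = 1$
$y = 60$ ($y = 2 \cdot 5^{2} - -10 = 2 \cdot 25 + 10 = 50 + 10 = 60$)
$\frac{y}{u{\left(-7 + 3 \right)}} = \frac{60}{1} = 60 \cdot 1 = 60$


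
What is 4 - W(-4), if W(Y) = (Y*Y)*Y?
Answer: 68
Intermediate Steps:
W(Y) = Y**3 (W(Y) = Y**2*Y = Y**3)
4 - W(-4) = 4 - 1*(-4)**3 = 4 - 1*(-64) = 4 + 64 = 68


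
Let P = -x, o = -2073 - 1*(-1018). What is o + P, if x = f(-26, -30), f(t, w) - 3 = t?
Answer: -1032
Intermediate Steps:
f(t, w) = 3 + t
x = -23 (x = 3 - 26 = -23)
o = -1055 (o = -2073 + 1018 = -1055)
P = 23 (P = -1*(-23) = 23)
o + P = -1055 + 23 = -1032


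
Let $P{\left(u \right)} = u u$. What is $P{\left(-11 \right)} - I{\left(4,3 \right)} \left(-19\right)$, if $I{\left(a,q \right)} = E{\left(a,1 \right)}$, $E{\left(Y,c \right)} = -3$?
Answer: $64$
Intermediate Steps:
$I{\left(a,q \right)} = -3$
$P{\left(u \right)} = u^{2}$
$P{\left(-11 \right)} - I{\left(4,3 \right)} \left(-19\right) = \left(-11\right)^{2} - \left(-3\right) \left(-19\right) = 121 - 57 = 64$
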